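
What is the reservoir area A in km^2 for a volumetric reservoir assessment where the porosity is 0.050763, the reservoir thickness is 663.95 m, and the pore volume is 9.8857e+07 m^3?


A = Vp / (1e6 * hr * phi)
A = 9.8857e+07 / (1e6 * 663.95 * 0.050763)
A = 2.9331 km^2


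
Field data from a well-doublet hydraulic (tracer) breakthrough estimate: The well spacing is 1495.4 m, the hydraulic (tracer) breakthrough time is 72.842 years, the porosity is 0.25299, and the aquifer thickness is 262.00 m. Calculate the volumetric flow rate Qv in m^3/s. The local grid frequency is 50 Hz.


Qv = pi*hr*phi*L^2 / (3*t_bt*365.25*86400)
Qv = pi*262.00*0.25299*1495.4^2 / (3*72.842*365.25*86400)
Qv = 0.067525 m^3/s


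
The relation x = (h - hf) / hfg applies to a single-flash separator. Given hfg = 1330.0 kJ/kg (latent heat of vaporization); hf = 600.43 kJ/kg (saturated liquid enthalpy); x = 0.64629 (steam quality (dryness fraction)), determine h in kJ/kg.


h = hf + x * hfg
h = 600.43 + 0.64629 * 1330.0
h = 1460.0 kJ/kg


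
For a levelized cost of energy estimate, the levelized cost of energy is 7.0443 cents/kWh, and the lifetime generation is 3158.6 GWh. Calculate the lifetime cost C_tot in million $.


C_tot = LCOE / 100 * E_tot
C_tot = 7.0443 / 100 * 3158.6
C_tot = 222.50 million $


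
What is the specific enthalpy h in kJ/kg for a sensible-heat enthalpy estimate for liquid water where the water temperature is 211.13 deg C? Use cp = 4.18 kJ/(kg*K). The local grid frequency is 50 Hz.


h = cp * T
h = 4.18 * 211.13
h = 882.52 kJ/kg


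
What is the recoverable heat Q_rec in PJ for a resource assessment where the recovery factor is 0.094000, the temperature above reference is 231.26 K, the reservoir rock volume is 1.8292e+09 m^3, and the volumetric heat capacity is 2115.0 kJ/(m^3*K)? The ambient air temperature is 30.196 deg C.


Step 1: Q_s = Vr*rhoc*dT/1e12 = 1.8292e+09*2115.0*231.26/1e12 = 894.6890 PJ
Step 2: Q_rec = Q_s * RF = 894.6890 * 0.094 = 84.101 PJ
Q_rec = 84.101 PJ


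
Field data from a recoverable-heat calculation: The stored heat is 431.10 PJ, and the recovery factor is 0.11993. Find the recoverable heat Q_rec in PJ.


Q_rec = Q_s * RF
Q_rec = 431.10 * 0.11993
Q_rec = 51.702 PJ


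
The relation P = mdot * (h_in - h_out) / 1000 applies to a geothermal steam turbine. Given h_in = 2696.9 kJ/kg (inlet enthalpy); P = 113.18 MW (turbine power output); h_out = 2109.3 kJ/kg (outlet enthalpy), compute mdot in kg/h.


mdot = P * 1000 / (h_in - h_out)
mdot = 113.18 * 1000 / (2696.9 - 2109.3)
mdot = 192.6140 kg/s
Convert: 192.6140 kg/s * 3600.0 = 6.9341e+05 kg/h
mdot = 6.9341e+05 kg/h


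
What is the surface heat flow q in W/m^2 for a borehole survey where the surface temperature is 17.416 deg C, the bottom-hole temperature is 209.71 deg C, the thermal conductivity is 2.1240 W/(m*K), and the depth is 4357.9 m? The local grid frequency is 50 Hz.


Step 1: grad = (T_d - T_surf)/d * 1000 = (209.71 - 17.416)/4357.9 * 1000 = 44.12538 deg C/km
Step 2: q = k * grad / 1000 = 2.124 * 44.12538 / 1000 = 0.093722 W/m^2
q = 0.093722 W/m^2


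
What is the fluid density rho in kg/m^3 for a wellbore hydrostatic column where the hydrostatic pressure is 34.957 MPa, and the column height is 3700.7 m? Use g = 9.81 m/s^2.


rho = P * 1e6 / (g * h)
rho = 34.957 * 1e6 / (9.81 * 3700.7)
rho = 962.90 kg/m^3


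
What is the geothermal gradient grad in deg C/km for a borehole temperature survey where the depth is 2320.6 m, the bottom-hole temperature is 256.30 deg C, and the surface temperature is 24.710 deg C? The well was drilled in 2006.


grad = (T_d - T_surf) / d * 1000
grad = (256.30 - 24.710) / 2320.6 * 1000
grad = 99.797 deg C/km


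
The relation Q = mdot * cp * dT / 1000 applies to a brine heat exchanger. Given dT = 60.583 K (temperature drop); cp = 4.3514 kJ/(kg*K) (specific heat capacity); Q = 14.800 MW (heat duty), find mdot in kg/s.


mdot = Q * 1000 / (cp * dT)
mdot = 14.800 * 1000 / (4.3514 * 60.583)
mdot = 56.141 kg/s


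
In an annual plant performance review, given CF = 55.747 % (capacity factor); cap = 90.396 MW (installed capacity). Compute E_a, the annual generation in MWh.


E_a = CF / 100 * cap * 8760
E_a = 55.747 / 100 * 90.396 * 8760
E_a = 4.4144e+05 MWh


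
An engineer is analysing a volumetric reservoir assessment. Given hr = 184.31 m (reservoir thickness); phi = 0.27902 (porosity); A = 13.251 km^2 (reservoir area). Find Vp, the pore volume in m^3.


Vp = A * 1e6 * hr * phi
Vp = 13.251 * 1e6 * 184.31 * 0.27902
Vp = 6.8145e+08 m^3


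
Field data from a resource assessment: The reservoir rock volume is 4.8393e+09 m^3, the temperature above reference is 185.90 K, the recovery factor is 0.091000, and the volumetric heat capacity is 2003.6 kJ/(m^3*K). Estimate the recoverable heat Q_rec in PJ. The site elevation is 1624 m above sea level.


Step 1: Q_s = Vr*rhoc*dT/1e12 = 4.8393e+09*2003.6*185.9/1e12 = 1802.490 PJ
Step 2: Q_rec = Q_s * RF = 1802.490 * 0.091 = 164.03 PJ
Q_rec = 164.03 PJ


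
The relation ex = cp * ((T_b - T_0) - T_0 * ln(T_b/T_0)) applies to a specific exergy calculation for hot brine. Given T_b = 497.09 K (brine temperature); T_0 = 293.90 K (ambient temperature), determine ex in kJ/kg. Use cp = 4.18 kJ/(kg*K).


ex = cp * ((T_b - T_0) - T_0 * ln(T_b/T_0))
ex = 4.18 * ((497.09 - 293.90) - 293.90 * ln(497.09/293.90))
ex = 203.72 kJ/kg


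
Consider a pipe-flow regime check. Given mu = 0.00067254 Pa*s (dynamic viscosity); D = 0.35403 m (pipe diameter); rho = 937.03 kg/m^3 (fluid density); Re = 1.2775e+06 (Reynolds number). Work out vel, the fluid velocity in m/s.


vel = Re * mu / (rho * D)
vel = 1.2775e+06 * 0.00067254 / (937.03 * 0.35403)
vel = 2.5899 m/s


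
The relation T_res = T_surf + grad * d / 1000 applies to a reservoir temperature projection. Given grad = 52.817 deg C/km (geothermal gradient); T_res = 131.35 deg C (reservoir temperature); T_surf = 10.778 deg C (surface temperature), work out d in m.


d = (T_res - T_surf) / grad * 1000
d = (131.35 - 10.778) / 52.817 * 1000
d = 2282.8 m


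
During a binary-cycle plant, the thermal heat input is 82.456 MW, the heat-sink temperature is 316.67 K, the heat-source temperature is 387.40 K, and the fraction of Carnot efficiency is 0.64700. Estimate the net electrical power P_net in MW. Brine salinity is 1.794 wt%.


Step 1: eta = (1 - Tc/Th)*f = (1 - 316.67/387.4)*0.647 = 0.1181268
Step 2: P_net = eta * Q_in = 0.1181268 * 82.456 = 9.7403 MW
P_net = 9.7403 MW


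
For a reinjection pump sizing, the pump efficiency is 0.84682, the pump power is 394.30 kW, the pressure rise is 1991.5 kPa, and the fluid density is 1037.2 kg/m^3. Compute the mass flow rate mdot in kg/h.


mdot = P_pump * rho * eta / dP
mdot = 394.30 * 1037.2 * 0.84682 / 1991.5
mdot = 173.9002 kg/s
Convert: 173.9002 kg/s * 3600.0 = 6.2604e+05 kg/h
mdot = 6.2604e+05 kg/h


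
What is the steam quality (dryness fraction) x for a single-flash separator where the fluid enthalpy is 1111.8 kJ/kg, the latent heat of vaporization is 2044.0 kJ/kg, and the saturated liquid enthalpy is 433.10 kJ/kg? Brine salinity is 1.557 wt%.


x = (h - hf) / hfg
x = (1111.8 - 433.10) / 2044.0
x = 0.33205


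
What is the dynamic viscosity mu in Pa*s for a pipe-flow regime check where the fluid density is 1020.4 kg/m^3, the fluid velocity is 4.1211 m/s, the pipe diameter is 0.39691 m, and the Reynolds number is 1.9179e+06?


mu = rho * vel * D / Re
mu = 1020.4 * 4.1211 * 0.39691 / 1.9179e+06
mu = 0.00087026 Pa*s


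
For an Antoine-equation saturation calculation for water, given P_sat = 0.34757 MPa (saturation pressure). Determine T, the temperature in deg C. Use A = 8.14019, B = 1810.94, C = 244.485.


T = B / (A - log10(P_sat * 760 / 0.101325)) - C
T = 1810.94 / (8.14019 - log10(0.34757 * 760 / 0.101325)) - 244.485
T = 138.86 deg C


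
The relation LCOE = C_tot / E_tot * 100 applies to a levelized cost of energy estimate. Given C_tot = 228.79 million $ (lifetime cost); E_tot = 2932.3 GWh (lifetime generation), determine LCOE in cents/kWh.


LCOE = C_tot / E_tot * 100
LCOE = 228.79 / 2932.3 * 100
LCOE = 7.8024 cents/kWh


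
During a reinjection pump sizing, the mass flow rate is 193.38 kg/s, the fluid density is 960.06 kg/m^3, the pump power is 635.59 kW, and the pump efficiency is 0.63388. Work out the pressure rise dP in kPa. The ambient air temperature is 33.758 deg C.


dP = P_pump * rho * eta / mdot
dP = 635.59 * 960.06 * 0.63388 / 193.38
dP = 2000.2 kPa


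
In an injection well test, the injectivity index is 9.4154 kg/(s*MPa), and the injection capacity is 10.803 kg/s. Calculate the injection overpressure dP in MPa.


dP = mdot * 1000 / II
dP = 10.803 * 1000 / 9.4154
dP = 1147.376 kPa
Convert: 1147.376 kPa * 0.001 = 1.1474 MPa
dP = 1.1474 MPa


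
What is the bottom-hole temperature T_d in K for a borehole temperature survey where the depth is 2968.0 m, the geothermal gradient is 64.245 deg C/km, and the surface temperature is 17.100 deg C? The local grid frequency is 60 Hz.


T_d = T_surf + grad * d / 1000
T_d = 17.100 + 64.245 * 2968.0 / 1000
T_d = 207.7792 deg C
Convert to K: 207.7792 + 273.15 = 480.93 K
T_d = 480.93 K


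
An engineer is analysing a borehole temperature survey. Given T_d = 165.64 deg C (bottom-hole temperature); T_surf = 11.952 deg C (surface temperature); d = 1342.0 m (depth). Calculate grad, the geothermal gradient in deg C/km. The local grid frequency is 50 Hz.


grad = (T_d - T_surf) / d * 1000
grad = (165.64 - 11.952) / 1342.0 * 1000
grad = 114.52 deg C/km


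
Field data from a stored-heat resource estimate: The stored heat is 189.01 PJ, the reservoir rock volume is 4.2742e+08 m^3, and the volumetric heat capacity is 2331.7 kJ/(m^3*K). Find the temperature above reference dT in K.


dT = Q_s * 1e12 / (Vr * rhoc)
dT = 189.01 * 1e12 / (4.2742e+08 * 2331.7)
dT = 189.65 K


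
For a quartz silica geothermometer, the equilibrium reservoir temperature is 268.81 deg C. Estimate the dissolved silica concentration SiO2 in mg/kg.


SiO2 = 10^(5.19 - 1309/(T_eq + 273.15))
SiO2 = 10^(5.19 - 1309/(268.81 + 273.15))
SiO2 = 595.24 mg/kg


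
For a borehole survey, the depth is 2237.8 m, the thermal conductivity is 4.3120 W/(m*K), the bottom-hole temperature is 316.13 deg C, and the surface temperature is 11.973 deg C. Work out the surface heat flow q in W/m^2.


Step 1: grad = (T_d - T_surf)/d * 1000 = (316.13 - 11.973)/2237.8 * 1000 = 135.9179 deg C/km
Step 2: q = k * grad / 1000 = 4.312 * 135.9179 / 1000 = 0.58608 W/m^2
q = 0.58608 W/m^2


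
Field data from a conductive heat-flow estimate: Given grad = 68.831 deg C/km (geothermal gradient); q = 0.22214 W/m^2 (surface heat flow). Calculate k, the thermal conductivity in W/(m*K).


k = q * 1000 / grad
k = 0.22214 * 1000 / 68.831
k = 3.2273 W/(m*K)


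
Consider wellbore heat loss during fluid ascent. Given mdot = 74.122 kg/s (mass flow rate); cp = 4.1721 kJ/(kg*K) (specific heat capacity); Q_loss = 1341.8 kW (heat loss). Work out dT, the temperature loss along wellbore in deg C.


dT = Q_loss / (mdot * cp)
dT = 1341.8 / (74.122 * 4.1721)
dT = 4.338963 K
Convert (temperature difference, 1 K = 1 deg C): 4.338963 K = 4.338963 deg C
dT = 4.3390 deg C


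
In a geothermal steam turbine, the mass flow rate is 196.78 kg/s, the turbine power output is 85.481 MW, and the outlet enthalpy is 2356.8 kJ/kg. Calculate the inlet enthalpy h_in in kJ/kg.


h_in = h_out + P * 1000 / mdot
h_in = 2356.8 + 85.481 * 1000 / 196.78
h_in = 2791.2 kJ/kg


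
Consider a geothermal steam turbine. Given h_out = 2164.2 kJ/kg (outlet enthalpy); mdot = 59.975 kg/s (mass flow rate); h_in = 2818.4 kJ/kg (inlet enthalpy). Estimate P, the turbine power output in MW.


P = mdot * (h_in - h_out) / 1000
P = 59.975 * (2818.4 - 2164.2) / 1000
P = 39.236 MW


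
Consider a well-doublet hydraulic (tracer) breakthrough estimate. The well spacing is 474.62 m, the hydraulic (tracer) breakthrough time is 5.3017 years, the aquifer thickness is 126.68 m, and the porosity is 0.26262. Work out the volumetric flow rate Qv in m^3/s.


Qv = pi*hr*phi*L^2 / (3*t_bt*365.25*86400)
Qv = pi*126.68*0.26262*474.62^2 / (3*5.3017*365.25*86400)
Qv = 0.046907 m^3/s


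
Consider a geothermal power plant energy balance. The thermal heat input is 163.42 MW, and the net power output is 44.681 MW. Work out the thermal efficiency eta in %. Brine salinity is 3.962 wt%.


eta = W_net / Q_in * 100
eta = 44.681 / 163.42 * 100
eta = 27.341 %


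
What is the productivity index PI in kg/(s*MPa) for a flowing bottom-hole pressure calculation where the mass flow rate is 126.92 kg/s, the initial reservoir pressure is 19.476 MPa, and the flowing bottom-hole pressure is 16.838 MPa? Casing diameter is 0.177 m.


PI = mdot / (P_i - P_wf)
PI = 126.92 / (19.476 - 16.838)
PI = 48.112 kg/(s*MPa)


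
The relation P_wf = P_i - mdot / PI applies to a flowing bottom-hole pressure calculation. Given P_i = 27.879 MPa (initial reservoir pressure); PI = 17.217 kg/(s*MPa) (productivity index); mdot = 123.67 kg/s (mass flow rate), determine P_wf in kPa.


P_wf = P_i - mdot / PI
P_wf = 27.879 - 123.67 / 17.217
P_wf = 20.69598 MPa
Convert: 20.69598 MPa * 1000.0 = 20696 kPa
P_wf = 20696 kPa


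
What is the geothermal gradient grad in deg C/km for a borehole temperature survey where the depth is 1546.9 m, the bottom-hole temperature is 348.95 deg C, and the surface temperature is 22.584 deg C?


grad = (T_d - T_surf) / d * 1000
grad = (348.95 - 22.584) / 1546.9 * 1000
grad = 210.98 deg C/km


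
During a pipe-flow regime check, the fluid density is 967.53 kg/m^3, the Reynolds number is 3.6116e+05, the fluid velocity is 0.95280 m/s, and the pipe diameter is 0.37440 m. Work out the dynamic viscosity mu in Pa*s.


mu = rho * vel * D / Re
mu = 967.53 * 0.95280 * 0.37440 / 3.6116e+05
mu = 0.00095566 Pa*s


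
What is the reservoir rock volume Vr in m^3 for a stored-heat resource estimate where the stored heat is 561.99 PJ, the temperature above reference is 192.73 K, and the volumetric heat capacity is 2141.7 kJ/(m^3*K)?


Vr = Q_s * 1e12 / (rhoc * dT)
Vr = 561.99 * 1e12 / (2141.7 * 192.73)
Vr = 1.3615e+09 m^3


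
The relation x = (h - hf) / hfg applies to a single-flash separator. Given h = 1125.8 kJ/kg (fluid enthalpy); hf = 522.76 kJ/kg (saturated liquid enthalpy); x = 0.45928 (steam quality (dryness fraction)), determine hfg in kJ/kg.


hfg = (h - hf) / x
hfg = (1125.8 - 522.76) / 0.45928
hfg = 1313.0 kJ/kg


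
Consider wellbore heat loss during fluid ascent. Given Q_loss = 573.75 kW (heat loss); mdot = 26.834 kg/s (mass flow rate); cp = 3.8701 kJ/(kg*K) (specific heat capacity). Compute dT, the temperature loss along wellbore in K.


dT = Q_loss / (mdot * cp)
dT = 573.75 / (26.834 * 3.8701)
dT = 5.5248 K


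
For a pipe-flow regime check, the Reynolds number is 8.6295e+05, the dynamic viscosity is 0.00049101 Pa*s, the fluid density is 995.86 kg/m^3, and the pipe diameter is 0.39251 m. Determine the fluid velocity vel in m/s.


vel = Re * mu / (rho * D)
vel = 8.6295e+05 * 0.00049101 / (995.86 * 0.39251)
vel = 1.0840 m/s


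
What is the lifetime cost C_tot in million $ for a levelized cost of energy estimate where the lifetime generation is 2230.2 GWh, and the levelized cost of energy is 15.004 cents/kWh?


C_tot = LCOE / 100 * E_tot
C_tot = 15.004 / 100 * 2230.2
C_tot = 334.62 million $


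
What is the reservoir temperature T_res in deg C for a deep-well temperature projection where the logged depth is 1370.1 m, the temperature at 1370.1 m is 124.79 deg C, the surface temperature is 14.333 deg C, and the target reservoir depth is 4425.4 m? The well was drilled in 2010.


Step 1: grad = (T_d1 - T_surf)/d1 * 1000 = (124.79 - 14.333)/1370.1 * 1000 = 80.61966 deg C/km
Step 2: T_res = T_surf + grad*d2/1000 = 14.333 + 80.61966*4425.4/1000 = 371.11 deg C
T_res = 371.11 deg C


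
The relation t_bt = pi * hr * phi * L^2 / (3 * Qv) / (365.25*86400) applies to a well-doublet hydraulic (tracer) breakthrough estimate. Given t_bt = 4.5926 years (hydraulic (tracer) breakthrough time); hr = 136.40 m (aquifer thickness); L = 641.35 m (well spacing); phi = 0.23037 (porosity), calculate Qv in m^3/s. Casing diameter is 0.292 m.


Qv = pi*hr*phi*L^2 / (3*t_bt*365.25*86400)
Qv = pi*136.40*0.23037*641.35^2 / (3*4.5926*365.25*86400)
Qv = 0.093389 m^3/s


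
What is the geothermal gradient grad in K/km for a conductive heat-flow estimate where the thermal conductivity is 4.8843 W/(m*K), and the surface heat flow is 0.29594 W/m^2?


grad = q * 1000 / k
grad = 0.29594 * 1000 / 4.8843
grad = 60.59005 deg C/km
Convert: 60.59005 deg C/km * 1.0 = 60.590 K/km
grad = 60.590 K/km


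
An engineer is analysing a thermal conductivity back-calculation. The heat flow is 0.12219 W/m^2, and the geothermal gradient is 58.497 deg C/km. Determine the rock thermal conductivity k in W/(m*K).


k = q / (grad / 1000)
k = 0.12219 / (58.497 / 1000)
k = 2.0888 W/(m*K)


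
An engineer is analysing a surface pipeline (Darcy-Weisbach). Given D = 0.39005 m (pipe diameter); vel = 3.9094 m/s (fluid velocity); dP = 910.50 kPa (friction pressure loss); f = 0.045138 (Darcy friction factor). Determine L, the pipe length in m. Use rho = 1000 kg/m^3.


L = dP*1000*D / (f*rho*vel^2/2)
L = 910.50*1000*0.39005 / (0.045138*1000*3.9094^2/2)
L = 1029.6 m


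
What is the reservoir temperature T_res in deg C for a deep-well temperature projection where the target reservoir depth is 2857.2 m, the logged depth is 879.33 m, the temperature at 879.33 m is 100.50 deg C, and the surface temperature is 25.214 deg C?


Step 1: grad = (T_d1 - T_surf)/d1 * 1000 = (100.5 - 25.214)/879.33 * 1000 = 85.61746 deg C/km
Step 2: T_res = T_surf + grad*d2/1000 = 25.214 + 85.61746*2857.2/1000 = 269.84 deg C
T_res = 269.84 deg C


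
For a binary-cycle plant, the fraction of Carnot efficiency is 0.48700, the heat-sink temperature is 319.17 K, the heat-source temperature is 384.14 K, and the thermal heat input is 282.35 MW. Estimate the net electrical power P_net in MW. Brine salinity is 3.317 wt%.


Step 1: eta = (1 - Tc/Th)*f = (1 - 319.17/384.14)*0.487 = 0.08236682
Step 2: P_net = eta * Q_in = 0.08236682 * 282.35 = 23.256 MW
P_net = 23.256 MW


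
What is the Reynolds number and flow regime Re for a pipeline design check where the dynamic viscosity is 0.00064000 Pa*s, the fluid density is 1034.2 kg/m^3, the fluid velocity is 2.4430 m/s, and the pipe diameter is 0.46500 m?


Step 1: Re = rho*vel*D/mu = 1034.2*2.443*0.465/0.00064 = 1.8357e+06
Step 2: Re = 1.8357e+06 > 4000, so flow is turbulent.
Re = 1.8357e+06 (turbulent)


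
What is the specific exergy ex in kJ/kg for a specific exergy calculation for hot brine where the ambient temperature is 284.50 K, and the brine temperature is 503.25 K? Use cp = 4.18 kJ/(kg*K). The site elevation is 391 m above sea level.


ex = cp * ((T_b - T_0) - T_0 * ln(T_b/T_0))
ex = 4.18 * ((503.25 - 284.50) - 284.50 * ln(503.25/284.50))
ex = 236.10 kJ/kg


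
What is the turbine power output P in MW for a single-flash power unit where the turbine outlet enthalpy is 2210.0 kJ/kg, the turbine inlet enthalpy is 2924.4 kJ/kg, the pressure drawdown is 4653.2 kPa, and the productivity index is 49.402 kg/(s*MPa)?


Step 1: mdot = PI * dP / 1000 = 49.402 * 4653.2 / 1000 = 229.8774 kg/s
Step 2: P = mdot*(h_in - h_out)/1000 = 229.8774*(2924.4 - 2210.0)/1000 = 164.22 MW
P = 164.22 MW


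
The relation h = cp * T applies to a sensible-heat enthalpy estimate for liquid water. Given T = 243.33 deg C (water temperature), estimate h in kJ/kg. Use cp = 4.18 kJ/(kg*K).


h = cp * T
h = 4.18 * 243.33
h = 1017.1 kJ/kg


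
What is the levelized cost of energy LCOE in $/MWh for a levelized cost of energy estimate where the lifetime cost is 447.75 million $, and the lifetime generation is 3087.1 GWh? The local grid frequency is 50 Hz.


LCOE = C_tot / E_tot * 100
LCOE = 447.75 / 3087.1 * 100
LCOE = 14.50390 cents/kWh
Convert: 14.50390 cents/kWh * 10.0 = 145.04 $/MWh
LCOE = 145.04 $/MWh


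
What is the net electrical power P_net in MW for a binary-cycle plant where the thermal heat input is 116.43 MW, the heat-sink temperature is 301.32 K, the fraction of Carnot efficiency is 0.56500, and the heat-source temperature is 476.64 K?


Step 1: eta = (1 - Tc/Th)*f = (1 - 301.32/476.64)*0.565 = 0.2078210
Step 2: P_net = eta * Q_in = 0.2078210 * 116.43 = 24.197 MW
P_net = 24.197 MW


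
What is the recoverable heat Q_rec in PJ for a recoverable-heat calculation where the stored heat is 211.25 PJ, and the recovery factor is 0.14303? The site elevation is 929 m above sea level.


Q_rec = Q_s * RF
Q_rec = 211.25 * 0.14303
Q_rec = 30.215 PJ


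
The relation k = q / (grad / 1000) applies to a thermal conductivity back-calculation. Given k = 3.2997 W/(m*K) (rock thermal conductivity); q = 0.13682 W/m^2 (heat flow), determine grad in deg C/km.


grad = q / k * 1000
grad = 0.13682 / 3.2997 * 1000
grad = 41.464 deg C/km


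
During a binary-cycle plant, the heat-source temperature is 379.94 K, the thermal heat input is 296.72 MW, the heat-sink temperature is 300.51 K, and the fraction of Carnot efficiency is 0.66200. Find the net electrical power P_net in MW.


Step 1: eta = (1 - Tc/Th)*f = (1 - 300.51/379.94)*0.662 = 0.1383973
Step 2: P_net = eta * Q_in = 0.1383973 * 296.72 = 41.065 MW
P_net = 41.065 MW


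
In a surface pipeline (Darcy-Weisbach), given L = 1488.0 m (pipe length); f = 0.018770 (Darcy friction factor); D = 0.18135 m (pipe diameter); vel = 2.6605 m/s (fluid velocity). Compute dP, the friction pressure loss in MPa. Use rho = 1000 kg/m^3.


dP = f * (L/D) * (rho*vel^2/2) / 1000
dP = 0.018770 * (1488.0/0.18135) * (1000*2.6605^2/2) / 1000
dP = 545.0623 kPa
Convert: 545.0623 kPa * 0.001 = 0.54506 MPa
dP = 0.54506 MPa


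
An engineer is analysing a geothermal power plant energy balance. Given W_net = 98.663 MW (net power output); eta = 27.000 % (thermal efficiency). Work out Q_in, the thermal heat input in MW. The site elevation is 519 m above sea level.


Q_in = W_net / (eta / 100)
Q_in = 98.663 / (27.000 / 100)
Q_in = 365.42 MW


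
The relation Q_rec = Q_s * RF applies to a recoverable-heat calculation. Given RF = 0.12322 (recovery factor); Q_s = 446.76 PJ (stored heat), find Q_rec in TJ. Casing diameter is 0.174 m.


Q_rec = Q_s * RF
Q_rec = 446.76 * 0.12322
Q_rec = 55.04977 PJ
Convert: 55.04977 PJ * 1000.0 = 55050 TJ
Q_rec = 55050 TJ


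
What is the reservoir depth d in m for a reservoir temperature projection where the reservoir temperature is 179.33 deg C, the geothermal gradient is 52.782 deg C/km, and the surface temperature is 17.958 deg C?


d = (T_res - T_surf) / grad * 1000
d = (179.33 - 17.958) / 52.782 * 1000
d = 3057.3 m


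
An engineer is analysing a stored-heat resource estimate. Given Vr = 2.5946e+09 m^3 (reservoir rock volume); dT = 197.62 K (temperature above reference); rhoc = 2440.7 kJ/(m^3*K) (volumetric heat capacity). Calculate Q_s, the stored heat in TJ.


Q_s = Vr * rhoc * dT / 1e12
Q_s = 2.5946e+09 * 2440.7 * 197.62 / 1e12
Q_s = 1251.456 PJ
Convert: 1251.456 PJ * 1000.0 = 1.2515e+06 TJ
Q_s = 1.2515e+06 TJ


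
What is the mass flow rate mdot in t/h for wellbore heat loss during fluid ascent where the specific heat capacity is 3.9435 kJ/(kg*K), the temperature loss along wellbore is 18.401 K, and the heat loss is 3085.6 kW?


mdot = Q_loss / (cp * dT)
mdot = 3085.6 / (3.9435 * 18.401)
mdot = 42.52226 kg/s
Convert: 42.52226 kg/s * 3.6 = 153.08 t/h
mdot = 153.08 t/h


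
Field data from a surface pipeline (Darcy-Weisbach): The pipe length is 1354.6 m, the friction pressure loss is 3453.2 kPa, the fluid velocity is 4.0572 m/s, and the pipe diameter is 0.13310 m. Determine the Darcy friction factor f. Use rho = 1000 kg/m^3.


f = dP*1000 / ((L/D)*(rho*vel^2/2))
f = 3453.2*1000 / ((1354.6/0.13310)*(1000*4.0572^2/2))
f = 0.041225


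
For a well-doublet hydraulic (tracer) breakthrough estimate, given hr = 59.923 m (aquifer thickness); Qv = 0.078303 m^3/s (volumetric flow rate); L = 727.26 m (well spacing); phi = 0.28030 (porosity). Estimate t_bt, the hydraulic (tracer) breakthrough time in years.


t_bt = pi * hr * phi * L^2 / (3 * Qv) / (365.25*86400)
t_bt = pi * 59.923 * 0.28030 * 727.26^2 / (3 * 0.078303) / (365.25*86400)
t_bt = 3.7648 years


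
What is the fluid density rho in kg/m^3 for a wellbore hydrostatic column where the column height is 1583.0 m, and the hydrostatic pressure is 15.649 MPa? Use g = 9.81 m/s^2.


rho = P * 1e6 / (g * h)
rho = 15.649 * 1e6 / (9.81 * 1583.0)
rho = 1007.7 kg/m^3


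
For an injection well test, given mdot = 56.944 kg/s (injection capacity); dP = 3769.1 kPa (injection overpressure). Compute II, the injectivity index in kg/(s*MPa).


II = mdot * 1000 / dP
II = 56.944 * 1000 / 3769.1
II = 15.108 kg/(s*MPa)


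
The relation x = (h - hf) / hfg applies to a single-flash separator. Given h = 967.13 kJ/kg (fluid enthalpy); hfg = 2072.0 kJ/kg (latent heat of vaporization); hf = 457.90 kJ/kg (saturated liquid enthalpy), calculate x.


x = (h - hf) / hfg
x = (967.13 - 457.90) / 2072.0
x = 0.24577


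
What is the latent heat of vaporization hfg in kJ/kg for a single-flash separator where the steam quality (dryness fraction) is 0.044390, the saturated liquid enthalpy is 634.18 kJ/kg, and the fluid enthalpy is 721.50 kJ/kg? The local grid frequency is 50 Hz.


hfg = (h - hf) / x
hfg = (721.50 - 634.18) / 0.044390
hfg = 1967.1 kJ/kg


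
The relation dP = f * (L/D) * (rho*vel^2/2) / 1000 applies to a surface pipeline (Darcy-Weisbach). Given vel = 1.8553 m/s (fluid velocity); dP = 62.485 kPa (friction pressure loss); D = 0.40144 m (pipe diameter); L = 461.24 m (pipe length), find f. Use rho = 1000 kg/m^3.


f = dP*1000 / ((L/D)*(rho*vel^2/2))
f = 62.485*1000 / ((461.24/0.40144)*(1000*1.8553^2/2))
f = 0.031599


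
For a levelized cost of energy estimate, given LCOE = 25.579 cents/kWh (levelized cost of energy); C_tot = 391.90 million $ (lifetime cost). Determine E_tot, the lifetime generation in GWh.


E_tot = C_tot / LCOE * 100
E_tot = 391.90 / 25.579 * 100
E_tot = 1532.1 GWh


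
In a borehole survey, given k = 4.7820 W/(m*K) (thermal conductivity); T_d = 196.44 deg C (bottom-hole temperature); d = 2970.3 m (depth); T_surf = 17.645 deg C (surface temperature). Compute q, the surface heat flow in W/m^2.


Step 1: grad = (T_d - T_surf)/d * 1000 = (196.44 - 17.645)/2970.3 * 1000 = 60.19426 deg C/km
Step 2: q = k * grad / 1000 = 4.782 * 60.19426 / 1000 = 0.28785 W/m^2
q = 0.28785 W/m^2


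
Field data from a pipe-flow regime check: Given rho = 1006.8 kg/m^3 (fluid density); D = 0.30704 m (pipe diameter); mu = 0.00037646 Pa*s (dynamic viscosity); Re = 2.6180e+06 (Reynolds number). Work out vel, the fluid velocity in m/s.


vel = Re * mu / (rho * D)
vel = 2.6180e+06 * 0.00037646 / (1006.8 * 0.30704)
vel = 3.1882 m/s


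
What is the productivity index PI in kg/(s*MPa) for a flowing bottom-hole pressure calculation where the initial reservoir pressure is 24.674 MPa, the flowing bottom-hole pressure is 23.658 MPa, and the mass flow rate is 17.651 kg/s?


PI = mdot / (P_i - P_wf)
PI = 17.651 / (24.674 - 23.658)
PI = 17.373 kg/(s*MPa)


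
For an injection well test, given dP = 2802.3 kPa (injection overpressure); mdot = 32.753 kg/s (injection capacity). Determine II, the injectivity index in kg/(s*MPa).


II = mdot * 1000 / dP
II = 32.753 * 1000 / 2802.3
II = 11.688 kg/(s*MPa)


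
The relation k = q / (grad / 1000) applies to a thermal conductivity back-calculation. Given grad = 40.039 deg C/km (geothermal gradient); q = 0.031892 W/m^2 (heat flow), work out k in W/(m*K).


k = q / (grad / 1000)
k = 0.031892 / (40.039 / 1000)
k = 0.79652 W/(m*K)


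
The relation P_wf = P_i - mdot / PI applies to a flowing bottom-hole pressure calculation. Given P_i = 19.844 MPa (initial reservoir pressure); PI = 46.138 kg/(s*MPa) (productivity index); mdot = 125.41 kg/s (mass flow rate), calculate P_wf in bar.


P_wf = P_i - mdot / PI
P_wf = 19.844 - 125.41 / 46.138
P_wf = 17.12585 MPa
Convert: 17.12585 MPa * 10.0 = 171.26 bar
P_wf = 171.26 bar


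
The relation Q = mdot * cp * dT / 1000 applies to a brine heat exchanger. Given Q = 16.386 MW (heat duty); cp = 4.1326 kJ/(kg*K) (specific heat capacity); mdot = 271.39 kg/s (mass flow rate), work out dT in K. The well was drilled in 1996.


dT = Q * 1000 / (mdot * cp)
dT = 16.386 * 1000 / (271.39 * 4.1326)
dT = 14.610 K


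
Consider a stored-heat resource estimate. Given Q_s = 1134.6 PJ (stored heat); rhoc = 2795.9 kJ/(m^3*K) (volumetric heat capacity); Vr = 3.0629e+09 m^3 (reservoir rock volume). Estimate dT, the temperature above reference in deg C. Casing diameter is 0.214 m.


dT = Q_s * 1e12 / (Vr * rhoc)
dT = 1134.6 * 1e12 / (3.0629e+09 * 2795.9)
dT = 132.4916 K
Convert (temperature difference, 1 K = 1 deg C): 132.4916 K = 132.4916 deg C
dT = 132.49 deg C


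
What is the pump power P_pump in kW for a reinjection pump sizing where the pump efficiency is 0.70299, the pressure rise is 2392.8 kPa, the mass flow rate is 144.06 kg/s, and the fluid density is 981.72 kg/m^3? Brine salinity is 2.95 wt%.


P_pump = mdot * dP / (rho * eta)
P_pump = 144.06 * 2392.8 / (981.72 * 0.70299)
P_pump = 499.47 kW


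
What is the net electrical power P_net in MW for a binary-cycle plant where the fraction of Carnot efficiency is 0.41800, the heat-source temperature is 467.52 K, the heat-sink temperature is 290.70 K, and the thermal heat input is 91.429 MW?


Step 1: eta = (1 - Tc/Th)*f = (1 - 290.7/467.52)*0.418 = 0.1580911
Step 2: P_net = eta * Q_in = 0.1580911 * 91.429 = 14.454 MW
P_net = 14.454 MW


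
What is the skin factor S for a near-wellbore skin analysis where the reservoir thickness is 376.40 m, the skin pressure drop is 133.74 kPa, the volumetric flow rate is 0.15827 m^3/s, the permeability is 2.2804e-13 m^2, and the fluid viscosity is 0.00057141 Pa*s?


S = dP_s * 1000 * 2*pi*k*hr / (q*mu)
S = 133.74 * 1000 * 2*pi*2.2804e-13*376.40 / (0.15827*0.00057141)
S = 0.79755


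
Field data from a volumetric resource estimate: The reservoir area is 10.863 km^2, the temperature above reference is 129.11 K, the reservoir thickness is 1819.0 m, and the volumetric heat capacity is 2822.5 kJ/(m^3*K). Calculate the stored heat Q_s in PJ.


Step 1: Vr = A*1e6*hr = 10.863*1e6*1819.0 = 1.975980e+10 m^3
Step 2: Q_s = Vr*rhoc*dT/1e12 = 1.975980e+10*2822.5*129.11/1e12 = 7200.7 PJ
Q_s = 7200.7 PJ


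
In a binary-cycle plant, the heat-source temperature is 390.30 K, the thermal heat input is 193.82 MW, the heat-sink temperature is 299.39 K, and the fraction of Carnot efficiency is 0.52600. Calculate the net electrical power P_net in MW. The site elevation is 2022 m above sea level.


Step 1: eta = (1 - Tc/Th)*f = (1 - 299.39/390.3)*0.526 = 0.1225177
Step 2: P_net = eta * Q_in = 0.1225177 * 193.82 = 23.746 MW
P_net = 23.746 MW


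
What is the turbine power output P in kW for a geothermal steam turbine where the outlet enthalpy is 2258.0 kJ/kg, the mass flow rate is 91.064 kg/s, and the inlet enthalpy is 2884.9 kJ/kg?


P = mdot * (h_in - h_out) / 1000
P = 91.064 * (2884.9 - 2258.0) / 1000
P = 57.08802 MW
Convert: 57.08802 MW * 1000.0 = 57088 kW
P = 57088 kW


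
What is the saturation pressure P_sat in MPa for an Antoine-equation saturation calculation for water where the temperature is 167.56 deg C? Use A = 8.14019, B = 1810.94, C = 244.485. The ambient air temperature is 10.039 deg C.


P_sat = 10^(A - B/(C + T)) / 760 * 0.101325
P_sat = 10^(8.14019 - 1810.94/(244.485 + 167.56)) / 760 * 0.101325
P_sat = 0.74146 MPa


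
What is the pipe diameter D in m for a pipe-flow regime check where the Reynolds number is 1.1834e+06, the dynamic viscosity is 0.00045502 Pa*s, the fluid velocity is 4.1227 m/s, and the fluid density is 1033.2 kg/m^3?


D = Re * mu / (rho * vel)
D = 1.1834e+06 * 0.00045502 / (1033.2 * 4.1227)
D = 0.12641 m


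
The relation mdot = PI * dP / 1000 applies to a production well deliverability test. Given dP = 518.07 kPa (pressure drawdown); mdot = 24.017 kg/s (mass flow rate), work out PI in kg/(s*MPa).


PI = mdot * 1000 / dP
PI = 24.017 * 1000 / 518.07
PI = 46.359 kg/(s*MPa)


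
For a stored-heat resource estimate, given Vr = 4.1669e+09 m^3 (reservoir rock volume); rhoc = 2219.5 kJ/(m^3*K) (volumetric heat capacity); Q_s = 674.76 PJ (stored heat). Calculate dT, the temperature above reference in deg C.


dT = Q_s * 1e12 / (Vr * rhoc)
dT = 674.76 * 1e12 / (4.1669e+09 * 2219.5)
dT = 72.95937 K
Convert (temperature difference, 1 K = 1 deg C): 72.95937 K = 72.95937 deg C
dT = 72.959 deg C


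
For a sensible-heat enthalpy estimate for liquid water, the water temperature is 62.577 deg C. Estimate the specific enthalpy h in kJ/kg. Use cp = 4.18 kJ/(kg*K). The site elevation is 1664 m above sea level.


h = cp * T
h = 4.18 * 62.577
h = 261.57 kJ/kg


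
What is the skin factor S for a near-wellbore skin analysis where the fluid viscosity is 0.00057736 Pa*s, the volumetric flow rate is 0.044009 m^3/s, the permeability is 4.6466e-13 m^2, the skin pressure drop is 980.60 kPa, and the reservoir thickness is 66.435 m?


S = dP_s * 1000 * 2*pi*k*hr / (q*mu)
S = 980.60 * 1000 * 2*pi*4.6466e-13*66.435 / (0.044009*0.00057736)
S = 7.4854


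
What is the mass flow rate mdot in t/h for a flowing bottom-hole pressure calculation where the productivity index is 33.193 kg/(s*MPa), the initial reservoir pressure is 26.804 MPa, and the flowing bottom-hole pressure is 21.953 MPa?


mdot = (P_i - P_wf) * PI
mdot = (26.804 - 21.953) * 33.193
mdot = 161.0192 kg/s
Convert: 161.0192 kg/s * 3.6 = 579.67 t/h
mdot = 579.67 t/h


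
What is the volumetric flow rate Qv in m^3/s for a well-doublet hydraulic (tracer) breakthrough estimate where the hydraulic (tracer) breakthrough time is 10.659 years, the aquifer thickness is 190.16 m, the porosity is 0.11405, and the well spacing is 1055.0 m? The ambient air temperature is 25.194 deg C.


Qv = pi*hr*phi*L^2 / (3*t_bt*365.25*86400)
Qv = pi*190.16*0.11405*1055.0^2 / (3*10.659*365.25*86400)
Qv = 0.075150 m^3/s


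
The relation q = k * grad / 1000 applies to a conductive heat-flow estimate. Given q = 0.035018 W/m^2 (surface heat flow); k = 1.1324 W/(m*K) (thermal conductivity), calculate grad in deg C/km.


grad = q * 1000 / k
grad = 0.035018 * 1000 / 1.1324
grad = 30.924 deg C/km


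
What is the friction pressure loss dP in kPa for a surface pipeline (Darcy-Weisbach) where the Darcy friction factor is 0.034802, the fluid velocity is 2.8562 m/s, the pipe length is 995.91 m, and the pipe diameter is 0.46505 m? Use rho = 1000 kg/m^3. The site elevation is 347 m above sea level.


dP = f * (L/D) * (rho*vel^2/2) / 1000
dP = 0.034802 * (995.91/0.46505) * (1000*2.8562^2/2) / 1000
dP = 304.00 kPa


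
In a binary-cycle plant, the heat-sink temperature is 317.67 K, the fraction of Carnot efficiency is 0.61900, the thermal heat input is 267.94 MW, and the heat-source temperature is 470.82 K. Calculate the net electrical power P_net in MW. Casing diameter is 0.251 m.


Step 1: eta = (1 - Tc/Th)*f = (1 - 317.67/470.82)*0.619 = 0.2013505
Step 2: P_net = eta * Q_in = 0.2013505 * 267.94 = 53.950 MW
P_net = 53.950 MW


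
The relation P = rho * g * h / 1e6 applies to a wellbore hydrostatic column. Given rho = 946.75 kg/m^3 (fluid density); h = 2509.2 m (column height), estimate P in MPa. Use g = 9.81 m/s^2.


P = rho * g * h / 1e6
P = 946.75 * 9.81 * 2509.2 / 1e6
P = 23.304 MPa


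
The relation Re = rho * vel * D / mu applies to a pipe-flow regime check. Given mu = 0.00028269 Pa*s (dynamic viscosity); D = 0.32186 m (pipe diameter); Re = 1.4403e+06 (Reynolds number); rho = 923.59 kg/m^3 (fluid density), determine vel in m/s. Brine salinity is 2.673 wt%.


vel = Re * mu / (rho * D)
vel = 1.4403e+06 * 0.00028269 / (923.59 * 0.32186)
vel = 1.3697 m/s


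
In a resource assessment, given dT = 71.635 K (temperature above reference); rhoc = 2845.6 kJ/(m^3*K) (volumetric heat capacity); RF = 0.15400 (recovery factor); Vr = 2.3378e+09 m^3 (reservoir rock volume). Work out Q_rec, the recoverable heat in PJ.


Step 1: Q_s = Vr*rhoc*dT/1e12 = 2.3378e+09*2845.6*71.635/1e12 = 476.5478 PJ
Step 2: Q_rec = Q_s * RF = 476.5478 * 0.154 = 73.388 PJ
Q_rec = 73.388 PJ


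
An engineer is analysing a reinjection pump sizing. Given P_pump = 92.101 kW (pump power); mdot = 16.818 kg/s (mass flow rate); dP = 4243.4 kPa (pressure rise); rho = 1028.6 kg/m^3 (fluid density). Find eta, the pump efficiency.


eta = mdot * dP / (rho * P_pump)
eta = 16.818 * 4243.4 / (1028.6 * 92.101)
eta = 0.75332


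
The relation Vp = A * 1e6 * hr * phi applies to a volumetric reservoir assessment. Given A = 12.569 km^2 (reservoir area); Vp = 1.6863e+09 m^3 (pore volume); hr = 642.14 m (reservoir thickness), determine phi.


phi = Vp / (A * 1e6 * hr)
phi = 1.6863e+09 / (12.569 * 1e6 * 642.14)
phi = 0.20893


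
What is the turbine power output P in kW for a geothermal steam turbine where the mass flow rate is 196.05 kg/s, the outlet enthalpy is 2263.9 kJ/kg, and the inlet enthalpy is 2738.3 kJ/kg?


P = mdot * (h_in - h_out) / 1000
P = 196.05 * (2738.3 - 2263.9) / 1000
P = 93.00612 MW
Convert: 93.00612 MW * 1000.0 = 93006 kW
P = 93006 kW


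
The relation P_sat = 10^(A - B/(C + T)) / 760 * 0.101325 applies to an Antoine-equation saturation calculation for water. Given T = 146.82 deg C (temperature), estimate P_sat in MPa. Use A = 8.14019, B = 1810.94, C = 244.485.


P_sat = 10^(A - B/(C + T)) / 760 * 0.101325
P_sat = 10^(8.14019 - 1810.94/(244.485 + 146.82)) / 760 * 0.101325
P_sat = 0.43365 MPa


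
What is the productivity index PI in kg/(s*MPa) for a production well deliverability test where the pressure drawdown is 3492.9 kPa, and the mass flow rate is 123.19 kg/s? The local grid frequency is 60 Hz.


PI = mdot * 1000 / dP
PI = 123.19 * 1000 / 3492.9
PI = 35.269 kg/(s*MPa)


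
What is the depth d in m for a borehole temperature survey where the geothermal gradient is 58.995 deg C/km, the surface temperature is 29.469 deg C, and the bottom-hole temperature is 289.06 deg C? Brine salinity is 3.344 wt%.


d = (T_d - T_surf) / grad * 1000
d = (289.06 - 29.469) / 58.995 * 1000
d = 4400.2 m


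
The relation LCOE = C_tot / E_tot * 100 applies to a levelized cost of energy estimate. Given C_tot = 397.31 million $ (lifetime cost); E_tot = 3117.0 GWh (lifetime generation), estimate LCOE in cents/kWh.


LCOE = C_tot / E_tot * 100
LCOE = 397.31 / 3117.0 * 100
LCOE = 12.747 cents/kWh


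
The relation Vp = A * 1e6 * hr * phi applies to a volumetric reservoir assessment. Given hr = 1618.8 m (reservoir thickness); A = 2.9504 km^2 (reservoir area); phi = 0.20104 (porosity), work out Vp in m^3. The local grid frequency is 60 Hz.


Vp = A * 1e6 * hr * phi
Vp = 2.9504 * 1e6 * 1618.8 * 0.20104
Vp = 9.6019e+08 m^3


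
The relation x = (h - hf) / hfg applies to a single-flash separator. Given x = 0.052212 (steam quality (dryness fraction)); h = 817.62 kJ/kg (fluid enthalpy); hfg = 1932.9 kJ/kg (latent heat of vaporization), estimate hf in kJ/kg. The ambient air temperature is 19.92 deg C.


hf = h - x * hfg
hf = 817.62 - 0.052212 * 1932.9
hf = 716.70 kJ/kg


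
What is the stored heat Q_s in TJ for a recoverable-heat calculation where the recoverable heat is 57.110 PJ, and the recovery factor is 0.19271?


Q_s = Q_rec / RF
Q_s = 57.110 / 0.19271
Q_s = 296.3520 PJ
Convert: 296.3520 PJ * 1000.0 = 2.9635e+05 TJ
Q_s = 2.9635e+05 TJ


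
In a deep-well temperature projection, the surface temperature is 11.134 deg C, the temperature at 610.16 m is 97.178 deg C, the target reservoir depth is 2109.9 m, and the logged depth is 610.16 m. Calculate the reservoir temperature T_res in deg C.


Step 1: grad = (T_d1 - T_surf)/d1 * 1000 = (97.178 - 11.134)/610.16 * 1000 = 141.0187 deg C/km
Step 2: T_res = T_surf + grad*d2/1000 = 11.134 + 141.0187*2109.9/1000 = 308.67 deg C
T_res = 308.67 deg C
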